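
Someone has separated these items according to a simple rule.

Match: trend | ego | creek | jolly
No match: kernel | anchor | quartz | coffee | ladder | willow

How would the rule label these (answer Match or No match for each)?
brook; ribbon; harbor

The classifier is using: odd length.
brook: Match (length 5). ribbon: No match (length 6). harbor: No match (length 6).

Match, No match, No match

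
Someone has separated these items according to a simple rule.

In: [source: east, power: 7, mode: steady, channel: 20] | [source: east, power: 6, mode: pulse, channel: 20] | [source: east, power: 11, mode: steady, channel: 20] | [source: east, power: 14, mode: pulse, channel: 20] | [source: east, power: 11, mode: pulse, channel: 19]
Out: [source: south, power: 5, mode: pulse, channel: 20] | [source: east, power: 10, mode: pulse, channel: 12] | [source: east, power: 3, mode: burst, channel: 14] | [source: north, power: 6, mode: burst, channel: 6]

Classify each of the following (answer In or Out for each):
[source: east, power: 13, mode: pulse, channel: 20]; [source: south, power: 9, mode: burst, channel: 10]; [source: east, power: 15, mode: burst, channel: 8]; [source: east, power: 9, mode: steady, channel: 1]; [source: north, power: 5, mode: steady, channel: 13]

The pattern is that an item is 'In' exactly when: source is east AND channel ≥ 19.
[source: east, power: 13, mode: pulse, channel: 20] → source is east, channel = 20 → In. [source: south, power: 9, mode: burst, channel: 10] → source is south, channel = 10 → Out. [source: east, power: 15, mode: burst, channel: 8] → source is east, channel = 8 → Out. [source: east, power: 9, mode: steady, channel: 1] → source is east, channel = 1 → Out. [source: north, power: 5, mode: steady, channel: 13] → source is north, channel = 13 → Out.

In, Out, Out, Out, Out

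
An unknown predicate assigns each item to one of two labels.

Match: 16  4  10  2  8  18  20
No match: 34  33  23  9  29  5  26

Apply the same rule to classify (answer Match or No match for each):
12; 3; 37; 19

The rule appears to be: even AND at most 20.
12 → 12 is even, 12 ≤ 20 → Match. 3 → 3 is odd, 3 ≤ 20 → No match. 37 → 37 is odd, 37 > 20 → No match. 19 → 19 is odd, 19 ≤ 20 → No match.

Match, No match, No match, No match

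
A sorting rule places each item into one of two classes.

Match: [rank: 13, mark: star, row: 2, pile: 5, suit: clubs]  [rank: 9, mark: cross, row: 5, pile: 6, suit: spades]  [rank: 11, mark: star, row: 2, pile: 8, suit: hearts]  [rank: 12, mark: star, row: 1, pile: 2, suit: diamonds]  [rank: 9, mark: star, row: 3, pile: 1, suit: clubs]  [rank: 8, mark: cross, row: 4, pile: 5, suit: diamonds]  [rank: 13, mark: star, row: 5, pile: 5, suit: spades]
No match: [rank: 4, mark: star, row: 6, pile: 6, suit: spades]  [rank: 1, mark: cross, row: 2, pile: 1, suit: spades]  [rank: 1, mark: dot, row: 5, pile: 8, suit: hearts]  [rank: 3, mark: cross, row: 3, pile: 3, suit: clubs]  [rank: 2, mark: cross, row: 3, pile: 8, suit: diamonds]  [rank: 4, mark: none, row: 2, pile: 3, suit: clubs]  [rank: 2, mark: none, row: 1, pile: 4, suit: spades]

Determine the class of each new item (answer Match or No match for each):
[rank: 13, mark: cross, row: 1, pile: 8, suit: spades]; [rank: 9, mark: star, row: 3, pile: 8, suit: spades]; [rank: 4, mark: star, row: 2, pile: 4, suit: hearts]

The simplest hypothesis consistent with all the labels is: rank ≥ 8.
[rank: 13, mark: cross, row: 1, pile: 8, suit: spades] — rank = 13, hence Match.
[rank: 9, mark: star, row: 3, pile: 8, suit: spades] — rank = 9, hence Match.
[rank: 4, mark: star, row: 2, pile: 4, suit: hearts] — rank = 4, hence No match.

Match, Match, No match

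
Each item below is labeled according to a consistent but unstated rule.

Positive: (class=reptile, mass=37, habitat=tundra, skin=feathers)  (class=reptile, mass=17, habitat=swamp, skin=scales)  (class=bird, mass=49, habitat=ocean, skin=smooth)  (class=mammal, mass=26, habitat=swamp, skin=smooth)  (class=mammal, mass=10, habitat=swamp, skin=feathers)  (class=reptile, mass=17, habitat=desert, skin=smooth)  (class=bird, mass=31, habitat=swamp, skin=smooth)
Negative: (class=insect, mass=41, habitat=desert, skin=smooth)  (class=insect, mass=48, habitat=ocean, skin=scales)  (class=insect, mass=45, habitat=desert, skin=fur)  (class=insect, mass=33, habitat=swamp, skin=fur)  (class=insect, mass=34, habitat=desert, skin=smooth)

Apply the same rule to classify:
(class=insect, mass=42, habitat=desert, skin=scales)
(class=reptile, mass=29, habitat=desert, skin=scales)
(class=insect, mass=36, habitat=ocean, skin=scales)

The classifier is using: class is not insect.

Negative, Positive, Negative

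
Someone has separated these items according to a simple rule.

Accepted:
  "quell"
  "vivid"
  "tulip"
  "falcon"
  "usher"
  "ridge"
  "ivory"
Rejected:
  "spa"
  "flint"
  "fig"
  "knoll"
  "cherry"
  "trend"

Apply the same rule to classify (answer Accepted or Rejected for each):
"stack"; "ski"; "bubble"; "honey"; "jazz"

Rejected, Rejected, Accepted, Accepted, Rejected

One predicate separates the groups cleanly: has ≥ 2 vowels.
"stack": 1 vowel, does not fit → Rejected.
"ski": 1 vowel, does not fit → Rejected.
"bubble": 2 vowels, checks out → Accepted.
"honey": 2 vowels, checks out → Accepted.
"jazz": 1 vowel, does not fit → Rejected.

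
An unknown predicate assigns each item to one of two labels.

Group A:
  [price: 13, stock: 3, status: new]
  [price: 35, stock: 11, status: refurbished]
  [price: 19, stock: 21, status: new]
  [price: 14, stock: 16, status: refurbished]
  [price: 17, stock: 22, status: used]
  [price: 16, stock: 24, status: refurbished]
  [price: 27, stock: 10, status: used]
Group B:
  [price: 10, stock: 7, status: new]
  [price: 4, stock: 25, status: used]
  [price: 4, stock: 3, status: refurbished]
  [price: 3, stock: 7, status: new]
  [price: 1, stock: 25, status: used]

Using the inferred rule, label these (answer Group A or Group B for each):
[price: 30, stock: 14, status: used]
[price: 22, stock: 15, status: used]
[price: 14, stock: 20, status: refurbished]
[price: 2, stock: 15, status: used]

Group A, Group A, Group A, Group B

Every 'Group A' example satisfies: price ≥ 13. None of the 'Group B' examples do.
Group A: [price: 30, stock: 14, status: used], since price = 30.
Group A: [price: 22, stock: 15, status: used], since price = 22.
Group A: [price: 14, stock: 20, status: refurbished], since price = 14.
Group B: [price: 2, stock: 15, status: used], since price = 2.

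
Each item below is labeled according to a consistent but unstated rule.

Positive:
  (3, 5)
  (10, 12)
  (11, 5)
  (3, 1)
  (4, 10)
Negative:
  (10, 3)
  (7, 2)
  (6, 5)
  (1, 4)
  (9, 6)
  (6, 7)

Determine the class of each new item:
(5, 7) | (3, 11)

Positive, Positive

Every 'Positive' example satisfies: sum is even. None of the 'Negative' examples do.
(5, 7): 5+7 = 12, has this property → Positive.
(3, 11): 3+11 = 14, has this property → Positive.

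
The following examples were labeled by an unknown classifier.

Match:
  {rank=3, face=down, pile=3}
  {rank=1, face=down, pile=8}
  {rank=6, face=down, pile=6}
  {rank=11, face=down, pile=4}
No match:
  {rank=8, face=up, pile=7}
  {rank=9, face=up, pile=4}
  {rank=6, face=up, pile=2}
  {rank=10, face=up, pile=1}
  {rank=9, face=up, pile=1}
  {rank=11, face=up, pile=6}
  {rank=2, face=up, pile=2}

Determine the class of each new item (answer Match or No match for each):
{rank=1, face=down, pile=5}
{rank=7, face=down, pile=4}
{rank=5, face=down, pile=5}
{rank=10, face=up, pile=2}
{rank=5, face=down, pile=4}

The pattern is that an item is 'Match' exactly when: face is down.
Match: {rank=1, face=down, pile=5}, since face is down. Match: {rank=7, face=down, pile=4}, since face is down. Match: {rank=5, face=down, pile=5}, since face is down. No match: {rank=10, face=up, pile=2}, since face is up. Match: {rank=5, face=down, pile=4}, since face is down.

Match, Match, Match, No match, Match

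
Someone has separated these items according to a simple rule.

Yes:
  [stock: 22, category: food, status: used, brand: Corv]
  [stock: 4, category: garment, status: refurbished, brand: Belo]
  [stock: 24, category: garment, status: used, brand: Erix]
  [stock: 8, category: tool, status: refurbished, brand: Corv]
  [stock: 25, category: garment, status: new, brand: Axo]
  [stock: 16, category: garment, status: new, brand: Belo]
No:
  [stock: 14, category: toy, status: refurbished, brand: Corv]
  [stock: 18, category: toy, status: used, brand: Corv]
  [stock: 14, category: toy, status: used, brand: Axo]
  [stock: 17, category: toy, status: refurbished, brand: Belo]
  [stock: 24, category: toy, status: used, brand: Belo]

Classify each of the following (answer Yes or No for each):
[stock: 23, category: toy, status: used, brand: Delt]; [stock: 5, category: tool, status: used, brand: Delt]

No, Yes

The common property of the 'Yes' items is: category is not toy. No 'No' item has it.
[stock: 23, category: toy, status: used, brand: Delt]: category is toy, lacks this property → No. [stock: 5, category: tool, status: used, brand: Delt]: category is tool, matches → Yes.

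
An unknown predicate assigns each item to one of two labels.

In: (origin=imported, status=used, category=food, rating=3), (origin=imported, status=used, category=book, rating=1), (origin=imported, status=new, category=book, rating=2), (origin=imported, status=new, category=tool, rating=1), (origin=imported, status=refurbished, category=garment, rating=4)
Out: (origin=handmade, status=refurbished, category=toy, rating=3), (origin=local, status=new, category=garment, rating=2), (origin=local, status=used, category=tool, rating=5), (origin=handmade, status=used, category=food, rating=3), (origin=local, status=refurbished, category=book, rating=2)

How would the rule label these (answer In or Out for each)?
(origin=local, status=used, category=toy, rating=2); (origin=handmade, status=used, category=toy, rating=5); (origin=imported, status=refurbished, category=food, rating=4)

The classifier is using: origin is imported.
(origin=local, status=used, category=toy, rating=2) → origin is local → Out. (origin=handmade, status=used, category=toy, rating=5) → origin is handmade → Out. (origin=imported, status=refurbished, category=food, rating=4) → origin is imported → In.

Out, Out, In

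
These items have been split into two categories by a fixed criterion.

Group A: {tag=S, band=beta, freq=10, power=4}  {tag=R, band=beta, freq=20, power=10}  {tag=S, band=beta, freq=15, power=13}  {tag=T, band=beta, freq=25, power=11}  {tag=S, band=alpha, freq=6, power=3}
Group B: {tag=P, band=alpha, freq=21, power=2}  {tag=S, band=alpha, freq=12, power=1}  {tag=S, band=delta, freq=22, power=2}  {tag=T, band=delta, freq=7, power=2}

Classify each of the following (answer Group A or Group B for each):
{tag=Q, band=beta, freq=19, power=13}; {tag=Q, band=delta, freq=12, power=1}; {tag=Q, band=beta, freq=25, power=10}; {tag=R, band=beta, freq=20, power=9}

Group A, Group B, Group A, Group A

All 'Group A' examples share one property — power ≥ 3 — and every 'Group B' example lacks it.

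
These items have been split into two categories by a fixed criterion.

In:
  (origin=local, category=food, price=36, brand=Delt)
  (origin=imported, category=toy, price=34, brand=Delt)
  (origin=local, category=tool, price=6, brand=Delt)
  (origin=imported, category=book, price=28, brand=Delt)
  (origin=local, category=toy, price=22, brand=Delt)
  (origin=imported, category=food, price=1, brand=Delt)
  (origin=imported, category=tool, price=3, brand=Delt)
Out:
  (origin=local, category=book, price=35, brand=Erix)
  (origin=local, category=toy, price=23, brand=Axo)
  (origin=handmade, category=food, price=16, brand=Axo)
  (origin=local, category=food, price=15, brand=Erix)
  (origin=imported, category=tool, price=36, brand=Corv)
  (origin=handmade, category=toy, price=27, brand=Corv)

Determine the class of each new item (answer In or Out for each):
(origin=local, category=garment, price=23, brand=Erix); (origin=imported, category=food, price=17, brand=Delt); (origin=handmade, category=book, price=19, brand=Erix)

Looking at the examples, the only property every 'In' case has and every 'Out' case lacks is: brand is Delt.
(origin=local, category=garment, price=23, brand=Erix) → brand is Erix → Out.
(origin=imported, category=food, price=17, brand=Delt) → brand is Delt → In.
(origin=handmade, category=book, price=19, brand=Erix) → brand is Erix → Out.

Out, In, Out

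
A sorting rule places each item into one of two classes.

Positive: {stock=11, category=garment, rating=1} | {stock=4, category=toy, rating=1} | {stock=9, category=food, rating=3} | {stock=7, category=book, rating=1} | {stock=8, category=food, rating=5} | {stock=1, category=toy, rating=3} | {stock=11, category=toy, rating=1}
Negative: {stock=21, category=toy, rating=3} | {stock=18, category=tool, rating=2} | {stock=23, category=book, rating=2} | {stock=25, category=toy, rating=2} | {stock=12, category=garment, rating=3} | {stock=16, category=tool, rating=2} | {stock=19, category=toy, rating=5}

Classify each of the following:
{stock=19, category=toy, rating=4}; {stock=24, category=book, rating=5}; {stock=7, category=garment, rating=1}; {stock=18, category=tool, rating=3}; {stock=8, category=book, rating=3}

The simplest hypothesis consistent with all the labels is: stock ≤ 11.
{stock=19, category=toy, rating=4}: Negative (stock = 19). {stock=24, category=book, rating=5}: Negative (stock = 24). {stock=7, category=garment, rating=1}: Positive (stock = 7). {stock=18, category=tool, rating=3}: Negative (stock = 18). {stock=8, category=book, rating=3}: Positive (stock = 8).

Negative, Negative, Positive, Negative, Positive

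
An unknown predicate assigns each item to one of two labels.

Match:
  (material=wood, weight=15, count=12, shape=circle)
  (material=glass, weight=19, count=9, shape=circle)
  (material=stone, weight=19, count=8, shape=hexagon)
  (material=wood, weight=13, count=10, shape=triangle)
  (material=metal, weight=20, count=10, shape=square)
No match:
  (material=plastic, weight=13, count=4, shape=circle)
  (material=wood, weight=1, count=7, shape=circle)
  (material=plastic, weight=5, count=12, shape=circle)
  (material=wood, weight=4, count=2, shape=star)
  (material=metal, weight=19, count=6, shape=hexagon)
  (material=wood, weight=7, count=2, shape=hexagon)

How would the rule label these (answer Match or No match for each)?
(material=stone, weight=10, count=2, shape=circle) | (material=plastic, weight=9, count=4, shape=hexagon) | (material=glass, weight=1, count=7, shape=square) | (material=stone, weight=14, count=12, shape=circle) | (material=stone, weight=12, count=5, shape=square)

The common property of the 'Match' items is: weight ≥ 7 AND count ≥ 7. No 'No match' item has it.
No match: (material=stone, weight=10, count=2, shape=circle), since weight = 10, count = 2. No match: (material=plastic, weight=9, count=4, shape=hexagon), since weight = 9, count = 4. No match: (material=glass, weight=1, count=7, shape=square), since weight = 1, count = 7. Match: (material=stone, weight=14, count=12, shape=circle), since weight = 14, count = 12. No match: (material=stone, weight=12, count=5, shape=square), since weight = 12, count = 5.

No match, No match, No match, Match, No match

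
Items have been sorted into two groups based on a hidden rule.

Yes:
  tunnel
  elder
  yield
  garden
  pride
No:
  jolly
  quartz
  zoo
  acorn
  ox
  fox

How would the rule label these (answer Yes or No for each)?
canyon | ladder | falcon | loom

No, Yes, No, No

Checking candidate rules against both groups, what survives is: contains 'e'.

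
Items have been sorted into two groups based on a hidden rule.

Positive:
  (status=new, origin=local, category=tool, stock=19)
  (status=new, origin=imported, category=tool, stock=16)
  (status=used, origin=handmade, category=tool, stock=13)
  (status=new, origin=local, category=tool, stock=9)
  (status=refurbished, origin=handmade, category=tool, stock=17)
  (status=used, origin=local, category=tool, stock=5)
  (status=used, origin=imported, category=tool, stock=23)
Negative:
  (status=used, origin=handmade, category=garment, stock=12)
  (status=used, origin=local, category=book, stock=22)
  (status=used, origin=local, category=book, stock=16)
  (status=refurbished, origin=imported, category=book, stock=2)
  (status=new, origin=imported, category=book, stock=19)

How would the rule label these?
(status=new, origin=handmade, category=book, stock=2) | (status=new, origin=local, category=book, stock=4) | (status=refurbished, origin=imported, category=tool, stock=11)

Comparing the two groups points to one rule — category is tool.
Negative: (status=new, origin=handmade, category=book, stock=2), since category is book. Negative: (status=new, origin=local, category=book, stock=4), since category is book. Positive: (status=refurbished, origin=imported, category=tool, stock=11), since category is tool.

Negative, Negative, Positive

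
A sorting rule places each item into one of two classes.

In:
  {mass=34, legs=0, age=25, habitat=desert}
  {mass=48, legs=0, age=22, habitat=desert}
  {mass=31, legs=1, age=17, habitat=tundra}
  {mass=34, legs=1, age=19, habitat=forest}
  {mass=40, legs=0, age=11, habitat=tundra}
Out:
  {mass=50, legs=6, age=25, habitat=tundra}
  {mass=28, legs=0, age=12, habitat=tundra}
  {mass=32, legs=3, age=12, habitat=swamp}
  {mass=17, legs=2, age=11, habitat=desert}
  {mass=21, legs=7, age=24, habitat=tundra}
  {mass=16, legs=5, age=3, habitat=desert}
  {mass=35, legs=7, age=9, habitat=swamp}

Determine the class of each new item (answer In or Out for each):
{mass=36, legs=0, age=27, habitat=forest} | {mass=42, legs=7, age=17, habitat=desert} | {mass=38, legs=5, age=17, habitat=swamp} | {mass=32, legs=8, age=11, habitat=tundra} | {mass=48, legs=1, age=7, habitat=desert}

The pattern is that an item is 'In' exactly when: legs ≤ 1 AND mass ≥ 31.
{mass=36, legs=0, age=27, habitat=forest} → legs = 0, mass = 36 → In. {mass=42, legs=7, age=17, habitat=desert} → legs = 7, mass = 42 → Out. {mass=38, legs=5, age=17, habitat=swamp} → legs = 5, mass = 38 → Out. {mass=32, legs=8, age=11, habitat=tundra} → legs = 8, mass = 32 → Out. {mass=48, legs=1, age=7, habitat=desert} → legs = 1, mass = 48 → In.

In, Out, Out, Out, In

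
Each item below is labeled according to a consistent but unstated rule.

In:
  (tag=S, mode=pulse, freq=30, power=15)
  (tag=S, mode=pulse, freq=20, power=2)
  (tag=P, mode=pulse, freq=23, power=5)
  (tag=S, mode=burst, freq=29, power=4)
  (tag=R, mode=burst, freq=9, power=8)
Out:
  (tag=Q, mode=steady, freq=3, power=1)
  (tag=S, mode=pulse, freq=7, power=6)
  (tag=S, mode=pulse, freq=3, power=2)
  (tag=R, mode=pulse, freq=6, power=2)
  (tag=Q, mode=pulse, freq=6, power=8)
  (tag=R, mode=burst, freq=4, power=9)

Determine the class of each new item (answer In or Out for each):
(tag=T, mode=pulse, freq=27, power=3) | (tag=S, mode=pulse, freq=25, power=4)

The simplest hypothesis consistent with all the labels is: freq ≥ 9.
(tag=T, mode=pulse, freq=27, power=3) — freq = 27, hence In.
(tag=S, mode=pulse, freq=25, power=4) — freq = 25, hence In.

In, In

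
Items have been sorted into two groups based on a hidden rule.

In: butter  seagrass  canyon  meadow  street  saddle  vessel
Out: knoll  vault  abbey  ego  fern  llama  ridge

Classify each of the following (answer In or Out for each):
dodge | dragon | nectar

Out, In, In

The rule appears to be: length ≥ 6.
dodge → length 5 → Out.
dragon → length 6 → In.
nectar → length 6 → In.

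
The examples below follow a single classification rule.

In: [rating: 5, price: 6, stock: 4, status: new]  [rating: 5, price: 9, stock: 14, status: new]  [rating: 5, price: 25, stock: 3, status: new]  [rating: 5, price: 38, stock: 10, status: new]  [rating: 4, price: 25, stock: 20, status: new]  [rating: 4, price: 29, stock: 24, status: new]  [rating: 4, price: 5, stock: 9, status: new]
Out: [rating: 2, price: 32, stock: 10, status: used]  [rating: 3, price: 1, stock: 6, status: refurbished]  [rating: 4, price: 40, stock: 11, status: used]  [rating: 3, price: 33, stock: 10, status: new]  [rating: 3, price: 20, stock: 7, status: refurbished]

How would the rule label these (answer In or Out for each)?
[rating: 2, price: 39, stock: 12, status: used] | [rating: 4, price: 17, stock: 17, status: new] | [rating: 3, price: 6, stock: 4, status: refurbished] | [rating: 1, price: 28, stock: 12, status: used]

Out, In, Out, Out

The common property of the 'In' items is: status is new AND rating ≥ 4. No 'Out' item has it.
[rating: 2, price: 39, stock: 12, status: used] — status is used, rating = 2, hence Out.
[rating: 4, price: 17, stock: 17, status: new] — status is new, rating = 4, hence In.
[rating: 3, price: 6, stock: 4, status: refurbished] — status is refurbished, rating = 3, hence Out.
[rating: 1, price: 28, stock: 12, status: used] — status is used, rating = 1, hence Out.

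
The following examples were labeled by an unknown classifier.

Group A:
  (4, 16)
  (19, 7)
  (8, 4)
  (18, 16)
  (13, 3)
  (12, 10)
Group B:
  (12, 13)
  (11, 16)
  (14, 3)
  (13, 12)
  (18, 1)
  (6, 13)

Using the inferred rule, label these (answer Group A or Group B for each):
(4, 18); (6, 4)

Group A, Group A

Checking candidate rules against both groups, what survives is: sum is even.
(4, 18) → 4+18 = 22 → Group A. (6, 4) → 6+4 = 10 → Group A.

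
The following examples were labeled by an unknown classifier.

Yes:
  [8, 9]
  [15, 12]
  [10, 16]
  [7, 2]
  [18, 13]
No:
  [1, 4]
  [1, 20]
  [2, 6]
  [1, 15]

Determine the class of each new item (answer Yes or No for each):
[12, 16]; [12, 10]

Yes, Yes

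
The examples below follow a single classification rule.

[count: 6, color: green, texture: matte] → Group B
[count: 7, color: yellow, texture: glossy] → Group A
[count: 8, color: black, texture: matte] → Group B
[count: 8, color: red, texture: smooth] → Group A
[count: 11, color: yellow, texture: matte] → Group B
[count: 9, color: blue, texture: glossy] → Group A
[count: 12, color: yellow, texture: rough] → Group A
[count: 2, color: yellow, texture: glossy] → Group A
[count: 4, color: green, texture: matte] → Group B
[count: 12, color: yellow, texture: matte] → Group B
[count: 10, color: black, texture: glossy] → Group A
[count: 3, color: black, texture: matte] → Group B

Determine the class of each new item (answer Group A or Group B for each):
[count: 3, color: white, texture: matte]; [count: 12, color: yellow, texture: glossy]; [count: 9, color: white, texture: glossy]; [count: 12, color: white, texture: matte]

Group B, Group A, Group A, Group B

The distinguishing property — texture is not matte — holds for all the 'Group A' cases and none of the 'Group B' cases.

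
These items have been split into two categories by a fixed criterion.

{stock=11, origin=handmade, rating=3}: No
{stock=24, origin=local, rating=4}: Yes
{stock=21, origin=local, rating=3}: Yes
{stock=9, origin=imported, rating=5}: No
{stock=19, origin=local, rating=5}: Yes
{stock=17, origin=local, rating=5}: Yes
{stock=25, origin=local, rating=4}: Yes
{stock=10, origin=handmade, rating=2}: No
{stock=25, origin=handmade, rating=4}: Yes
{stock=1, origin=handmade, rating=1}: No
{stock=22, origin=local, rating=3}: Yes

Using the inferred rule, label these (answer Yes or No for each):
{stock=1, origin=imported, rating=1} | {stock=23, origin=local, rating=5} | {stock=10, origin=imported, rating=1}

The common property of the 'Yes' items is: stock ≥ 17. No 'No' item has it.
{stock=1, origin=imported, rating=1} — stock = 1, hence No. {stock=23, origin=local, rating=5} — stock = 23, hence Yes. {stock=10, origin=imported, rating=1} — stock = 10, hence No.

No, Yes, No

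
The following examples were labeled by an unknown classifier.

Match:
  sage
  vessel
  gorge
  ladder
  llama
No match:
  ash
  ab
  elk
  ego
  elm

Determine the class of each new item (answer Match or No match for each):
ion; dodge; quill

No match, Match, Match

Every 'Match' example satisfies: length ≥ 4. None of the 'No match' examples do.
ion: length 3 — doesn't qualify, so No match. dodge: length 5 — checks out, so Match. quill: length 5 — checks out, so Match.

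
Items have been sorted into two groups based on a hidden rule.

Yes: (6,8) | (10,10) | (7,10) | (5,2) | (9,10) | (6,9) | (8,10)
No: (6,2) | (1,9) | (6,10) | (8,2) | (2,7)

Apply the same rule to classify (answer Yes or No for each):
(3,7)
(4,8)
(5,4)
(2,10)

No, No, Yes, No

'Yes' ⟺ |first − second| ≤ 3.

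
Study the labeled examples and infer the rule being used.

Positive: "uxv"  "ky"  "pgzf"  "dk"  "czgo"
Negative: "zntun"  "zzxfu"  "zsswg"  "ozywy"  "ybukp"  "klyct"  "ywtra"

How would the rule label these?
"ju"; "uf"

'Positive' ⟺ length ≤ 4.
"ju" → length 2 → Positive. "uf" → length 2 → Positive.

Positive, Positive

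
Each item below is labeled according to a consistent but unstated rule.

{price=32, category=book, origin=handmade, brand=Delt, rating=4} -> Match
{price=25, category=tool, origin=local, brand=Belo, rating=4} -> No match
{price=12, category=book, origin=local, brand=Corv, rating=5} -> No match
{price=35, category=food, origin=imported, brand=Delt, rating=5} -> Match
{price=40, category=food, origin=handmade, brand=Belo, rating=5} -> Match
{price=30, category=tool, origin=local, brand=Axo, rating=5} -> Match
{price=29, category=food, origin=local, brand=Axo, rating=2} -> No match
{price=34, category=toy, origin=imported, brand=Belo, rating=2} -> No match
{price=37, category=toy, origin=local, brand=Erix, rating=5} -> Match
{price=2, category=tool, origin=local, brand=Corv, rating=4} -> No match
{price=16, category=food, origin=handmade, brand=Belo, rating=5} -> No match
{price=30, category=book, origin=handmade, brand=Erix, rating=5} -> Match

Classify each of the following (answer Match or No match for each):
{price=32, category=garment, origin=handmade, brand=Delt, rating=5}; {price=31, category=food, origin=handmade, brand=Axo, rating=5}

Match, Match

The pattern is that an item is 'Match' exactly when: price ≥ 29 AND rating ≥ 4.
{price=32, category=garment, origin=handmade, brand=Delt, rating=5} → price = 32, rating = 5 → Match. {price=31, category=food, origin=handmade, brand=Axo, rating=5} → price = 31, rating = 5 → Match.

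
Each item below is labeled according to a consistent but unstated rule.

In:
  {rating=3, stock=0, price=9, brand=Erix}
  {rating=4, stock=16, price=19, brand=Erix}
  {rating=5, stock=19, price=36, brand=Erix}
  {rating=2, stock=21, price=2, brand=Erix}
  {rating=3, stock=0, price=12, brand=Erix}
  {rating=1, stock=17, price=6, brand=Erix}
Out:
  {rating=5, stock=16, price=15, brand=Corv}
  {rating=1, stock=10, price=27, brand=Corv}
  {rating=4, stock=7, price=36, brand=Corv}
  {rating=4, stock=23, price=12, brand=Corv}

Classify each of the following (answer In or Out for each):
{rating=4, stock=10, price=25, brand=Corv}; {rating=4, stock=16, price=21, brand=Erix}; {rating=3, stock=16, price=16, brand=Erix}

Every 'In' example satisfies: brand is Erix. None of the 'Out' examples do.
{rating=4, stock=10, price=25, brand=Corv}: Out (brand is Corv). {rating=4, stock=16, price=21, brand=Erix}: In (brand is Erix). {rating=3, stock=16, price=16, brand=Erix}: In (brand is Erix).

Out, In, In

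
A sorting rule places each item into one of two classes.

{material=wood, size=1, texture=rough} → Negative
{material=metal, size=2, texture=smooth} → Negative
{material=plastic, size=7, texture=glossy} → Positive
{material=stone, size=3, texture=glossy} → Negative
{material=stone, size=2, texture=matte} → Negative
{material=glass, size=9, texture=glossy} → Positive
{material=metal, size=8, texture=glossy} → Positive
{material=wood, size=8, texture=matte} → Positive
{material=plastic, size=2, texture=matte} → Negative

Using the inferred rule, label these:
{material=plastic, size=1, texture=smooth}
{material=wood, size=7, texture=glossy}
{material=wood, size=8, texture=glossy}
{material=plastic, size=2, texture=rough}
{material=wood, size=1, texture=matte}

Negative, Positive, Positive, Negative, Negative

The rule appears to be: size ≥ 7.
{material=plastic, size=1, texture=smooth} — size = 1, hence Negative.
{material=wood, size=7, texture=glossy} — size = 7, hence Positive.
{material=wood, size=8, texture=glossy} — size = 8, hence Positive.
{material=plastic, size=2, texture=rough} — size = 2, hence Negative.
{material=wood, size=1, texture=matte} — size = 1, hence Negative.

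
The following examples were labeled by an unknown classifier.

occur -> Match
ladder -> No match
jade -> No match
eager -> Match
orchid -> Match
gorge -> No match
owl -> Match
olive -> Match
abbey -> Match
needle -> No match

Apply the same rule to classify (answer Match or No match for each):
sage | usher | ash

No match, Match, Match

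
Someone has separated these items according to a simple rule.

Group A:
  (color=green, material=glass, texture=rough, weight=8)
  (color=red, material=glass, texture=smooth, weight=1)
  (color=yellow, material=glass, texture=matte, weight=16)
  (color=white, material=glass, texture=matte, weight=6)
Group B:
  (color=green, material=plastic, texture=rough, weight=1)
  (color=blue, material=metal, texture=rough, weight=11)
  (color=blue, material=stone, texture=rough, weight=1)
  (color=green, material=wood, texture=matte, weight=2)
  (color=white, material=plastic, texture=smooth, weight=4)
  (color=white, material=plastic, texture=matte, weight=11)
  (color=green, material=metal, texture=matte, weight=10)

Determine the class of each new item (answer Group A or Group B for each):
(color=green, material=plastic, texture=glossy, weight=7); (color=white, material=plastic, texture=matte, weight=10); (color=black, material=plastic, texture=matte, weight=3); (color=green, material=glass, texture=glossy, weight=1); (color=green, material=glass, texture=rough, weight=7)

The simplest hypothesis consistent with all the labels is: material is glass.
(color=green, material=plastic, texture=glossy, weight=7): material is plastic — fails this test, so Group B. (color=white, material=plastic, texture=matte, weight=10): material is plastic — fails this test, so Group B. (color=black, material=plastic, texture=matte, weight=3): material is plastic — fails this test, so Group B. (color=green, material=glass, texture=glossy, weight=1): material is glass — checks out, so Group A. (color=green, material=glass, texture=rough, weight=7): material is glass — checks out, so Group A.

Group B, Group B, Group B, Group A, Group A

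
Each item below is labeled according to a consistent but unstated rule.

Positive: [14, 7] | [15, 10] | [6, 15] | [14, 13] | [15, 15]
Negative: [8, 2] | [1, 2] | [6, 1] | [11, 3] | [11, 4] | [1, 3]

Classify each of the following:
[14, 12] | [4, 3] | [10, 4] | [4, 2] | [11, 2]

Positive, Negative, Negative, Negative, Negative

The rule appears to be: sum ≥ 21.
[14, 12]: 14+12 = 26, matches → Positive. [4, 3]: 4+3 = 7, fails the rule → Negative. [10, 4]: 10+4 = 14, fails the rule → Negative. [4, 2]: 4+2 = 6, fails the rule → Negative. [11, 2]: 11+2 = 13, fails the rule → Negative.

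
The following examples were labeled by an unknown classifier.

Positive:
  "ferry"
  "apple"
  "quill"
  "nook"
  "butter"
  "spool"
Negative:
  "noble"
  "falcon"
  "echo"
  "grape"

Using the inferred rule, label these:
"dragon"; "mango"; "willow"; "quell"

'Positive' ⟺ has a double letter.
"dragon": no doubled letter — does not satisfy this, so Negative.
"mango": no doubled letter — does not satisfy this, so Negative.
"willow": 'll' doubled — satisfies this, so Positive.
"quell": 'll' doubled — satisfies this, so Positive.

Negative, Negative, Positive, Positive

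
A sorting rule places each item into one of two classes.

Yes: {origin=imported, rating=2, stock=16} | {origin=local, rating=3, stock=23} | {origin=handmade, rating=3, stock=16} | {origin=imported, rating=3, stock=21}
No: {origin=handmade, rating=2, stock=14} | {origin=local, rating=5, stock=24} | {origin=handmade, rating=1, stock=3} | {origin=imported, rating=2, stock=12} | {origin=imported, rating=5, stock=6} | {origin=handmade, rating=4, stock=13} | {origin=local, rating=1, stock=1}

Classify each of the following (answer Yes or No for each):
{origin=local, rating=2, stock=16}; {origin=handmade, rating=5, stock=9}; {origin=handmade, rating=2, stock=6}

The classifier is using: stock ≥ 16 AND rating ≤ 3.
{origin=local, rating=2, stock=16} → stock = 16, rating = 2 → Yes. {origin=handmade, rating=5, stock=9} → stock = 9, rating = 5 → No. {origin=handmade, rating=2, stock=6} → stock = 6, rating = 2 → No.

Yes, No, No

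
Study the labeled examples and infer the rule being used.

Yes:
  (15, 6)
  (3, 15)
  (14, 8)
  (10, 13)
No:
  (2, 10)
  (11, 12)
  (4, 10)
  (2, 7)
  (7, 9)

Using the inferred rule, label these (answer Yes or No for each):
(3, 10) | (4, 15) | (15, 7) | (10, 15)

No, Yes, Yes, Yes

The simplest hypothesis consistent with all the labels is: max ≥ 13.
(3, 10): max 10, fails the rule → No. (4, 15): max 15, qualifies → Yes. (15, 7): max 15, qualifies → Yes. (10, 15): max 15, qualifies → Yes.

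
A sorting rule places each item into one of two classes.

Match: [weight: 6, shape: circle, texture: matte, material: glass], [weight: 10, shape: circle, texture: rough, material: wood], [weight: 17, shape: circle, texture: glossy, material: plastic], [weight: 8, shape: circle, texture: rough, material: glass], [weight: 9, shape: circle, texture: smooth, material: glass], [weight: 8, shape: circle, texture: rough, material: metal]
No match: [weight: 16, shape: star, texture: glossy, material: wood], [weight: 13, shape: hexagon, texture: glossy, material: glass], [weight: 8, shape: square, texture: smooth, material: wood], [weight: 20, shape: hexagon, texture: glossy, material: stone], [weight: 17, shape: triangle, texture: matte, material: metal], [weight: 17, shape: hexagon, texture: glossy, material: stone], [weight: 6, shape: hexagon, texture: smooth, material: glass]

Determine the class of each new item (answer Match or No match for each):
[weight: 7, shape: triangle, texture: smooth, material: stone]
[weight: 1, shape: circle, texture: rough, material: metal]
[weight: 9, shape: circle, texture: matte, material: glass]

No match, Match, Match

All 'Match' examples share one property — shape is circle — and every 'No match' example lacks it.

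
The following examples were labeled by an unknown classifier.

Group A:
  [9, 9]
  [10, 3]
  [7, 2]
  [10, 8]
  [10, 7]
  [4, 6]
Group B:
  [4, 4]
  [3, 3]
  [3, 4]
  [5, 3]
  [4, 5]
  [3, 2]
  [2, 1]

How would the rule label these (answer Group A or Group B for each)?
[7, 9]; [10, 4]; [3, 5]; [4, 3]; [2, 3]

Group A, Group A, Group B, Group B, Group B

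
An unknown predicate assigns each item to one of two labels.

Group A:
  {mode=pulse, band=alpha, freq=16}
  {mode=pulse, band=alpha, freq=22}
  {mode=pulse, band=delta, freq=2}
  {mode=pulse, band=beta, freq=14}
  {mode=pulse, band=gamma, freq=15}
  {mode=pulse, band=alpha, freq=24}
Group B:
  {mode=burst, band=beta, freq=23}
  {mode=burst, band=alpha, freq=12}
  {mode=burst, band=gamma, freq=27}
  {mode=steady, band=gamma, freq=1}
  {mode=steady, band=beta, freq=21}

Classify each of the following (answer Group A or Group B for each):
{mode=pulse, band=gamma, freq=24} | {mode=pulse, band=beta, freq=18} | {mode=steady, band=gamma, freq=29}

Group A, Group A, Group B

The common property of the 'Group A' items is: mode is pulse. No 'Group B' item has it.
{mode=pulse, band=gamma, freq=24}: mode is pulse — qualifies, so Group A. {mode=pulse, band=beta, freq=18}: mode is pulse — qualifies, so Group A. {mode=steady, band=gamma, freq=29}: mode is steady — does not pass, so Group B.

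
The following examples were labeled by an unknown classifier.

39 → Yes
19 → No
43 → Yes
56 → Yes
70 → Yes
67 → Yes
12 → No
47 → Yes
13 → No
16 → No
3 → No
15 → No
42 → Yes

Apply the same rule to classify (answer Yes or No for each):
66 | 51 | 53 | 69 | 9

Yes, Yes, Yes, Yes, No

The common property of the 'Yes' items is: at least 39. No 'No' item has it.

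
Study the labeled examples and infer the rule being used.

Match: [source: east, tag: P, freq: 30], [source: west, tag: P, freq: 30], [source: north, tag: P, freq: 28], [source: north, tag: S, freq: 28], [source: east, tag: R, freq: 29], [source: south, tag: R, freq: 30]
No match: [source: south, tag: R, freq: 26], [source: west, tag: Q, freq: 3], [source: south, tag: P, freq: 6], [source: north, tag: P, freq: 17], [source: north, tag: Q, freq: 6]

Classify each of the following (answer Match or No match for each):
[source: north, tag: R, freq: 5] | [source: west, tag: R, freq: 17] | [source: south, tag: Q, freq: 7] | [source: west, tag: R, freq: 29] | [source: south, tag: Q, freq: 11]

No match, No match, No match, Match, No match

The pattern is that an item is 'Match' exactly when: freq ≥ 28.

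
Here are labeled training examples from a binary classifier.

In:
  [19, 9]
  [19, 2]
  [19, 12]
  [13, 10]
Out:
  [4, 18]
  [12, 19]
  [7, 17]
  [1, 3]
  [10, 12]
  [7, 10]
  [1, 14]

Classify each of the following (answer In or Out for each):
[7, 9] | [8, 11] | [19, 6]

'In' ⟺ first > second.
[7, 9]: 7 < 9 — lacks this property, so Out.
[8, 11]: 8 < 11 — lacks this property, so Out.
[19, 6]: 19 > 6 — has this property, so In.

Out, Out, In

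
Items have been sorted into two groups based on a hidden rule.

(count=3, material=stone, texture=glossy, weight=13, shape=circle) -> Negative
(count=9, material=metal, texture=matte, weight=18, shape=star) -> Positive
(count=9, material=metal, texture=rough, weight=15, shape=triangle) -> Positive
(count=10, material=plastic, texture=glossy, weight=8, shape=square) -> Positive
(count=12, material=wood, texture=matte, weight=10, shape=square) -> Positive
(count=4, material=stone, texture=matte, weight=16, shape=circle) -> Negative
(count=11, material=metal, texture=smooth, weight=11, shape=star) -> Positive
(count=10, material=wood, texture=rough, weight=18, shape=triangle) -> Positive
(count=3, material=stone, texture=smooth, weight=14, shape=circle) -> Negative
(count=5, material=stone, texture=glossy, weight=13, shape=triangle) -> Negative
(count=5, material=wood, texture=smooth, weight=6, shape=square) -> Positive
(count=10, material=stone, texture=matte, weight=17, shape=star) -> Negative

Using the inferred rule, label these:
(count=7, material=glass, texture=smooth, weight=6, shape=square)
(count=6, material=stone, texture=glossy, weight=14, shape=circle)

The simplest hypothesis consistent with all the labels is: material is not stone.
(count=7, material=glass, texture=smooth, weight=6, shape=square) → material is glass → Positive.
(count=6, material=stone, texture=glossy, weight=14, shape=circle) → material is stone → Negative.

Positive, Negative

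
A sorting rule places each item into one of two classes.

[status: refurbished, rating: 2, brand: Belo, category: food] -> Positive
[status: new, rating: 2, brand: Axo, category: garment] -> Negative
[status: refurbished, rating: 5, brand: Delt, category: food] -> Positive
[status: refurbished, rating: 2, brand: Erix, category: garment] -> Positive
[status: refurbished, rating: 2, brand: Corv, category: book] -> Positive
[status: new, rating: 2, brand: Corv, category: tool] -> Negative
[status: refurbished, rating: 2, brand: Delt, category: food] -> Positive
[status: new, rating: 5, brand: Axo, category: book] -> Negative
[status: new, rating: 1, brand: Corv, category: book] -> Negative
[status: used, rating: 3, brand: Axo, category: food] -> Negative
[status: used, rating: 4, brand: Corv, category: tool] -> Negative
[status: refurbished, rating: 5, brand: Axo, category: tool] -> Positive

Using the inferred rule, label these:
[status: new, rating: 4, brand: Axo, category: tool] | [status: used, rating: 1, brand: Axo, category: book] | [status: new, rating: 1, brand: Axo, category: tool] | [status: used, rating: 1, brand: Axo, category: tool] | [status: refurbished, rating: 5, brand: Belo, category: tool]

Negative, Negative, Negative, Negative, Positive

Looking at the examples, the only property every 'Positive' case has and every 'Negative' case lacks is: status is refurbished.
[status: new, rating: 4, brand: Axo, category: tool] → status is new → Negative.
[status: used, rating: 1, brand: Axo, category: book] → status is used → Negative.
[status: new, rating: 1, brand: Axo, category: tool] → status is new → Negative.
[status: used, rating: 1, brand: Axo, category: tool] → status is used → Negative.
[status: refurbished, rating: 5, brand: Belo, category: tool] → status is refurbished → Positive.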